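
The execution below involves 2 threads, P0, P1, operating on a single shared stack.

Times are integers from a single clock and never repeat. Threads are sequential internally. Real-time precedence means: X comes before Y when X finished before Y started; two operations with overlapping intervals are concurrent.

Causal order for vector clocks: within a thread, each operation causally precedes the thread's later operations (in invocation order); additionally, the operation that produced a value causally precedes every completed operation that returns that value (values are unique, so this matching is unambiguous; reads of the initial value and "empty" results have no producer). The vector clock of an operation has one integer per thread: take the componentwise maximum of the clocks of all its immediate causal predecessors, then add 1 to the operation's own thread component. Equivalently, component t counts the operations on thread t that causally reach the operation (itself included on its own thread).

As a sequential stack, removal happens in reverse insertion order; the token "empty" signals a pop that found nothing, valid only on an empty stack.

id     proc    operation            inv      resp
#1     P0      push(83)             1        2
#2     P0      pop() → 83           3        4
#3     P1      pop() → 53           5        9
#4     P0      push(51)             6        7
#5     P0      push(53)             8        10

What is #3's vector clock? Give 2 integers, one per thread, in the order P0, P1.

#1 (invocation 1): nothing precedes it; P0's component alone gives (1, 0)
VC(#2, invoked at 3): max of VC(#1)=(1, 0), then +1 on thread P0 → (2, 0)
VC(#4, invoked at 6): max of VC(#2)=(2, 0), then +1 on thread P0 → (3, 0)
VC(#5, invoked at 8): max of VC(#4)=(3, 0), then +1 on thread P0 → (4, 0)
VC(#3, invoked at 5): max of VC(#5)=(4, 0), then +1 on thread P1 → (4, 1)
target: VC(#3) = (4, 1)

(4, 1)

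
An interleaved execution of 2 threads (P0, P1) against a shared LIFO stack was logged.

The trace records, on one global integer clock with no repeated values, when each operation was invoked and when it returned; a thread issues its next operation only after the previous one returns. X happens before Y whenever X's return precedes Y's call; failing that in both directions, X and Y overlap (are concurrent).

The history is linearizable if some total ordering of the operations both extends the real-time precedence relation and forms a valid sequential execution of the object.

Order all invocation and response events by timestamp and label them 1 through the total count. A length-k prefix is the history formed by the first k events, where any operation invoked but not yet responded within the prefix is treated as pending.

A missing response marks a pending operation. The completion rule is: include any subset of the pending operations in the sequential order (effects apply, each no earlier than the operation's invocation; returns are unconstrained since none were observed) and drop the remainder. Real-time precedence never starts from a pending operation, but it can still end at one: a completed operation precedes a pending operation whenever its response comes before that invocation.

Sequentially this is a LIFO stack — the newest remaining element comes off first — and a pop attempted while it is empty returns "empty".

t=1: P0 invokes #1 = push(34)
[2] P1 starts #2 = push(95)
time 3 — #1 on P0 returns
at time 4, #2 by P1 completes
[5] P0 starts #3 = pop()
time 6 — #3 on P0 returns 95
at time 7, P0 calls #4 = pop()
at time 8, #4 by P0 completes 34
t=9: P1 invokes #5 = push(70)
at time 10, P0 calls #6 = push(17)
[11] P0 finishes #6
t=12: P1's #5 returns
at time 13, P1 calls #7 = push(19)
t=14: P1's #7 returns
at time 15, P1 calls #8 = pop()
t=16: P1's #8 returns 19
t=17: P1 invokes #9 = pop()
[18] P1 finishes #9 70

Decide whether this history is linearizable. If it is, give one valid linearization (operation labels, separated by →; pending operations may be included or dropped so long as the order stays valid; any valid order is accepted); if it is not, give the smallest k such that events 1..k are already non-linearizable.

1. #1 push(34), leaving stack <34>
2. #2 push(95), leaving stack <34,95>
3. #3 pop() → 95, leaving stack <34>
4. #4 pop() → 34, leaving stack <>
5. #6 push(17), leaving stack <17>
6. #5 push(70), leaving stack <17,70>
7. #7 push(19), leaving stack <17,70,19>
8. #8 pop() → 19, leaving stack <17,70>
9. #9 pop() → 70, leaving stack <17>

linearizable — witness: #1 → #2 → #3 → #4 → #6 → #5 → #7 → #8 → #9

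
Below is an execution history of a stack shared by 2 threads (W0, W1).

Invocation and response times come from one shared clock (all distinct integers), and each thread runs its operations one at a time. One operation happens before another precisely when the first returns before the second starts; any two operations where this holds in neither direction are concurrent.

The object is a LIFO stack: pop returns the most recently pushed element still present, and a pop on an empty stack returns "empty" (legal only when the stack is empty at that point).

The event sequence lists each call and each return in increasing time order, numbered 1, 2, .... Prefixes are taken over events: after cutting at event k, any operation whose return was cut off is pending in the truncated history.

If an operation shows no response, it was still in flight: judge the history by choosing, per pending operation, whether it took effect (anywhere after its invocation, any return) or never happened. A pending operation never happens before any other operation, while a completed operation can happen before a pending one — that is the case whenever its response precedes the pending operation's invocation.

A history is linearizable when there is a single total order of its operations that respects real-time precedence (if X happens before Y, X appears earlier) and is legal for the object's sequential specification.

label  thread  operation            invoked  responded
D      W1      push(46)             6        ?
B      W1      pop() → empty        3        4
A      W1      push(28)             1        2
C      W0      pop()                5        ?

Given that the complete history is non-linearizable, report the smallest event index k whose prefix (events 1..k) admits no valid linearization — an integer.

one valid order for events 1..3 is A:
step 1: A push(28) — stack <28>
include event 4 — B responding at 4 — and every candidate order breaks
sample order A, B stalls at step 2 — B pop() → empty has no legal effect

4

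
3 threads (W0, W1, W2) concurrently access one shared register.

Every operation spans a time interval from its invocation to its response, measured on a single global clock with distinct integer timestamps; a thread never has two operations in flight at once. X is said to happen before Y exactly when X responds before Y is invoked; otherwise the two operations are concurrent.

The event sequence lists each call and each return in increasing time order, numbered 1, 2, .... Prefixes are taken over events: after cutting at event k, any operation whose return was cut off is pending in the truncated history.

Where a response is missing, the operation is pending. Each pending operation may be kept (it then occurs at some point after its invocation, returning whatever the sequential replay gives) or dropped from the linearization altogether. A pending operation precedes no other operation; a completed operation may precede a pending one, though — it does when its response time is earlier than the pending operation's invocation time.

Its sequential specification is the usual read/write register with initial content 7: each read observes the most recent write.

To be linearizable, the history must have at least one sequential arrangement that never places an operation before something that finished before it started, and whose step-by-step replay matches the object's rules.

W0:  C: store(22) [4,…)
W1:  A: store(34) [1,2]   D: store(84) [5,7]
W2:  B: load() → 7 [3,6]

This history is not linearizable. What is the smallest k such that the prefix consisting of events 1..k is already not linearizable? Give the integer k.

6

one valid order for events 1..5 is A:
1. A store(34), leaving value 34
once event 6 joins (B's response, time 6), exhaustive search finds no witness
no completion choice of the 2 pending operations (C, D) rescues it — every subset was tried
sample order A, B (pending dropped) stalls at step 2 — B load() → 7 has no legal effect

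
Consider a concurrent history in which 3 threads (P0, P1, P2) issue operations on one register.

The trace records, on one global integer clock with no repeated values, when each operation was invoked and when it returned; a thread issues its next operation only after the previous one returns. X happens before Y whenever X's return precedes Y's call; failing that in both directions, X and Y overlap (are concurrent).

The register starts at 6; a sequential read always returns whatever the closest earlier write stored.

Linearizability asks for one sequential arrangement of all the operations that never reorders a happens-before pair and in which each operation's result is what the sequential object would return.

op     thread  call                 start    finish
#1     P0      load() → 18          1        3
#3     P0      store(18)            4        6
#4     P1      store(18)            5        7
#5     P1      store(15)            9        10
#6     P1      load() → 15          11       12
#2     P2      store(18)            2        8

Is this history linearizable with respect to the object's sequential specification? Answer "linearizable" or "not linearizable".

one valid linearization: #2, #1, #3, #4, #5, #6
step 1: #2 store(18) — value 18
step 2: #1 load() → 18 — value 18
step 3: #3 store(18) — value 18
step 4: #4 store(18) — value 18
step 5: #5 store(15) — value 15
step 6: #6 load() → 15 — value 15

linearizable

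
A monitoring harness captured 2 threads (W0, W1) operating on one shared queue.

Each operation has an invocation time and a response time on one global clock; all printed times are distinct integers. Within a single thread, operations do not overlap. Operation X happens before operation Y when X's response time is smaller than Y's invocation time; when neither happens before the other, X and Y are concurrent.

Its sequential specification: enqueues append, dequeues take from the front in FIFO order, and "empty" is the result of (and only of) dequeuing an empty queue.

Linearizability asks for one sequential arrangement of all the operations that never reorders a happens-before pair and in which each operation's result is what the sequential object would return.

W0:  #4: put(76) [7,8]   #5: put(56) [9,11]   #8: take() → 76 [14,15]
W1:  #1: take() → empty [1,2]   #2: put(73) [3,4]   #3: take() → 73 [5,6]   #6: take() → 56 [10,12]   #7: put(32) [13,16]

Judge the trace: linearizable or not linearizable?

cut after 11 events: linearizable; cut after 12 events (#6 responds, time 12): not linearizable
6 completed operations, 2 real-time-consistent orders — every queue replay fails
for example #1, #2, #3, #4, #5, #6 fails at step 6: #6 take() → 56 is not legal there
for example #1, #2, #3, #4, #6, #5 fails at step 5: #6 take() → 56 is not legal there

not linearizable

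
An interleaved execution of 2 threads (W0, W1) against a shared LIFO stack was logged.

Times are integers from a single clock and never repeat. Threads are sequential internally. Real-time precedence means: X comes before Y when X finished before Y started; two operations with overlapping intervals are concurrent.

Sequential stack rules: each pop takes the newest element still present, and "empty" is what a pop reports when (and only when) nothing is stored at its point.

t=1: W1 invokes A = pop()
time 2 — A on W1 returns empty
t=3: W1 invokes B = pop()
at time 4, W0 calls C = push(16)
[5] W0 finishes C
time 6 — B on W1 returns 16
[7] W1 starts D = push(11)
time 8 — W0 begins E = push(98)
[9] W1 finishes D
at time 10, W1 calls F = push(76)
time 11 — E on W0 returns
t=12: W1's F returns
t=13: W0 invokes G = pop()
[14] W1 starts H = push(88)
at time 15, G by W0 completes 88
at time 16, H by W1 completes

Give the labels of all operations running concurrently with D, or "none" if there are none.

D runs from 7 to 9; window-overlapping ops are concurrent
A [1,2]: before
B [3,6]: before
C [4,5]: before
E [8,11]: concurrent
F [10,12]: after
G [13,15]: after
H [14,16]: after

E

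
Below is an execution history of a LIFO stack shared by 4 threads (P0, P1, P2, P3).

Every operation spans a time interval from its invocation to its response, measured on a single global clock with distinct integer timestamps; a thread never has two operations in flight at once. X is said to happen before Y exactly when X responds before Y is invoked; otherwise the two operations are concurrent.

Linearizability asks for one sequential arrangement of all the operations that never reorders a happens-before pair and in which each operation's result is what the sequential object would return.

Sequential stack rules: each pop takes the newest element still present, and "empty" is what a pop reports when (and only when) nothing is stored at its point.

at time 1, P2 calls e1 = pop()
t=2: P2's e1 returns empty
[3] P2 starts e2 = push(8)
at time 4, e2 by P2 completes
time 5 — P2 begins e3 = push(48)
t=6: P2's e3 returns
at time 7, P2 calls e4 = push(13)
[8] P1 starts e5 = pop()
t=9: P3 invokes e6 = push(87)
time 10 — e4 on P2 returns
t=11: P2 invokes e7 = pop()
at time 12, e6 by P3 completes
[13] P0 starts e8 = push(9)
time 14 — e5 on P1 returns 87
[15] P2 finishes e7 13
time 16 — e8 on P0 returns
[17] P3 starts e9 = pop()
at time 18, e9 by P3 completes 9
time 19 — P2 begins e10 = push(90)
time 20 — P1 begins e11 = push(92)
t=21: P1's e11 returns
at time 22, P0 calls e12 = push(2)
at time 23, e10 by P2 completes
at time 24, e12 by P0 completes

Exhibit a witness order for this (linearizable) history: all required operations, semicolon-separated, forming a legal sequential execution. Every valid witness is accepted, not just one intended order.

e1; e2; e3; e4; e6; e5; e7; e8; e9; e10; e11; e12

after step 1 (e1 pop() → empty): stack <>
after step 2 (e2 push(8)): stack <8>
after step 3 (e3 push(48)): stack <8,48>
after step 4 (e4 push(13)): stack <8,48,13>
after step 5 (e6 push(87)): stack <8,48,13,87>
after step 6 (e5 pop() → 87): stack <8,48,13>
after step 7 (e7 pop() → 13): stack <8,48>
after step 8 (e8 push(9)): stack <8,48,9>
after step 9 (e9 pop() → 9): stack <8,48>
after step 10 (e10 push(90)): stack <8,48,90>
after step 11 (e11 push(92)): stack <8,48,90,92>
after step 12 (e12 push(2)): stack <8,48,90,92,2>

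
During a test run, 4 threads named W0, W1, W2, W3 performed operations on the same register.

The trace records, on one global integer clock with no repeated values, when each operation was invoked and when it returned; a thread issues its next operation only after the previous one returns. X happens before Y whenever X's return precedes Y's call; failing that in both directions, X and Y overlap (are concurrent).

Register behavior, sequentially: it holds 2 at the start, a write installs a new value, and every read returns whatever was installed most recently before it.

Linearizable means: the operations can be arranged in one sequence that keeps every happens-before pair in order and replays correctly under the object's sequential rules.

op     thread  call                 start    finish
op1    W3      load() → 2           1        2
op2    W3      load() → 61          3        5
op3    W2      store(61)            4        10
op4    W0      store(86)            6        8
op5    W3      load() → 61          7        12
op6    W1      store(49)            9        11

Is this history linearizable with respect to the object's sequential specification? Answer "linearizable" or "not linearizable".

linearizable

witness order: op1, op3, op2, op5, op4, op6
1. op1 load() → 2, leaving value 2
2. op3 store(61), leaving value 61
3. op2 load() → 61, leaving value 61
4. op5 load() → 61, leaving value 61
5. op4 store(86), leaving value 86
6. op6 store(49), leaving value 49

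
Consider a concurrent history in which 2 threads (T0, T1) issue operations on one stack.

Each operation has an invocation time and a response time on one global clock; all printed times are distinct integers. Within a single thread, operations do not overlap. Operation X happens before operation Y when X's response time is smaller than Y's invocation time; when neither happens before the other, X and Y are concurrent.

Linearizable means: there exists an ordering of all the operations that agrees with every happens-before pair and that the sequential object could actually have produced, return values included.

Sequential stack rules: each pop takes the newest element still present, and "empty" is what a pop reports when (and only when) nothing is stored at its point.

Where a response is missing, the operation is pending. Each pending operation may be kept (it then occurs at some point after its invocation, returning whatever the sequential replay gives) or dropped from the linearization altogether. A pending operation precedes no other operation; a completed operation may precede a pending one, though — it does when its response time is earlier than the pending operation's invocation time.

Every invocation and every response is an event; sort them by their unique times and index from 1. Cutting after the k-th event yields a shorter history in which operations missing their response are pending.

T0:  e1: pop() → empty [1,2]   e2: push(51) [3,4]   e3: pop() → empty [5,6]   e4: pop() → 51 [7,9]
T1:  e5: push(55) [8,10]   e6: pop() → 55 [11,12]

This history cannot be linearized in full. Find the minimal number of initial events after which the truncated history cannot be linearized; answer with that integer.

6

one valid order for events 1..5 is e1, e2:
step 1: e1 pop() → empty — stack <>
step 2: e2 push(51) — stack <51>
event 6 — e3's response, time 6 — after it, nothing linearizes
sample order e1, e2, e3 stalls at step 3 — e3 pop() → empty has no legal effect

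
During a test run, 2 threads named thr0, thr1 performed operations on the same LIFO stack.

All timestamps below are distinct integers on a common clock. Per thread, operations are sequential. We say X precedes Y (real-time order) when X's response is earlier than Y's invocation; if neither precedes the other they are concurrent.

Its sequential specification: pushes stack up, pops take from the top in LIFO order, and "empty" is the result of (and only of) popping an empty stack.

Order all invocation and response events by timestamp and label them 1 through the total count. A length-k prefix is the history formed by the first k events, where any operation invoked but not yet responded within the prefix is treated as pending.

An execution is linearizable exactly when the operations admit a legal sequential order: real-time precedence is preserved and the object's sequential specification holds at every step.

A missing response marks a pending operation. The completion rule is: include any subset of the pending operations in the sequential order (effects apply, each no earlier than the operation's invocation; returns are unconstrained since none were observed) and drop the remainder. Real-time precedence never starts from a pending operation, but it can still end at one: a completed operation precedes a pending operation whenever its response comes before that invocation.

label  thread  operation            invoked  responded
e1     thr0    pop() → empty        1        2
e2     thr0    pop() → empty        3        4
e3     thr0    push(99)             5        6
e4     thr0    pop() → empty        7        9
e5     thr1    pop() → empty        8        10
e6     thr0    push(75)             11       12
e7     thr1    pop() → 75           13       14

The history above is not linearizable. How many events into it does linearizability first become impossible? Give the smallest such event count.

10

events 1..9 are linearizable; a witness order is e1, e2, e3, e5, e4:
1. e1 pop() → empty, leaving stack <>
2. e2 pop() → empty, leaving stack <>
3. e3 push(99), leaving stack <99>
4. e5 pop() (pending, included), leaving stack <>
5. e4 pop() → empty, leaving stack <>
once event 10 joins (e5's response, time 10), exhaustive search finds no witness
for example e1, e2, e3, e4, e5 fails at step 4: e4 pop() → empty is not legal there
for example e1, e2, e3, e5, e4 fails at step 4: e5 pop() → empty is not legal there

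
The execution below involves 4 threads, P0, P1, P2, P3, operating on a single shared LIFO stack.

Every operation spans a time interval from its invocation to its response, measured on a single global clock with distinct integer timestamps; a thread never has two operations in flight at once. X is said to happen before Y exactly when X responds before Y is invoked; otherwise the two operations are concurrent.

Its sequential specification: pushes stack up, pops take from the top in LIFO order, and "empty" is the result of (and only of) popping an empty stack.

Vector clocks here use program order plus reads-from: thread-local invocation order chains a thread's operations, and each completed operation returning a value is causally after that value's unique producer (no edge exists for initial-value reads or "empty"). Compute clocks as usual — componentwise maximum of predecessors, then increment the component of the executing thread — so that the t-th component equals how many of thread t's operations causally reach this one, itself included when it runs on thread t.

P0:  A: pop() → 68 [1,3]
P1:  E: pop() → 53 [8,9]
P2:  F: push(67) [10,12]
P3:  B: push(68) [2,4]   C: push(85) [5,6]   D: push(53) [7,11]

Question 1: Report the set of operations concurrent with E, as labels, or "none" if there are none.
D

E runs from 8 to 9; window-overlapping ops are concurrent
A [1,3]: before
B [2,4]: before
C [5,6]: before
D [7,11]: concurrent
F [10,12]: after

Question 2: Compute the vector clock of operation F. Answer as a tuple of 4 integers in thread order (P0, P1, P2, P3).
(0, 0, 1, 0)

root op B, invoked 2: fresh clock plus P3's own tick → (0, 0, 0, 1)
root op F, invoked 10: fresh clock plus P2's own tick → (0, 0, 1, 0)
C, invoked 5, takes VC(B)=(0, 0, 0, 1) under max, adds 1 for P3 → (0, 0, 0, 2)
A, invoked 1, takes VC(B)=(0, 0, 0, 1) under max, adds 1 for P0 → (1, 0, 0, 1)
D, invoked 7, takes VC(C)=(0, 0, 0, 2) under max, adds 1 for P3 → (0, 0, 0, 3)
E, invoked 8, takes VC(D)=(0, 0, 0, 3) under max, adds 1 for P1 → (0, 1, 0, 3)
target: VC(F) = (0, 0, 1, 0)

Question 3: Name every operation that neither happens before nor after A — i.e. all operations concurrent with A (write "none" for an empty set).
B

A spans [1,3]; an op avoiding the whole window 1..3 is ordered, any other is concurrent
B [2,4]: concurrent
C [5,6]: after
D [7,11]: after
E [8,9]: after
F [10,12]: after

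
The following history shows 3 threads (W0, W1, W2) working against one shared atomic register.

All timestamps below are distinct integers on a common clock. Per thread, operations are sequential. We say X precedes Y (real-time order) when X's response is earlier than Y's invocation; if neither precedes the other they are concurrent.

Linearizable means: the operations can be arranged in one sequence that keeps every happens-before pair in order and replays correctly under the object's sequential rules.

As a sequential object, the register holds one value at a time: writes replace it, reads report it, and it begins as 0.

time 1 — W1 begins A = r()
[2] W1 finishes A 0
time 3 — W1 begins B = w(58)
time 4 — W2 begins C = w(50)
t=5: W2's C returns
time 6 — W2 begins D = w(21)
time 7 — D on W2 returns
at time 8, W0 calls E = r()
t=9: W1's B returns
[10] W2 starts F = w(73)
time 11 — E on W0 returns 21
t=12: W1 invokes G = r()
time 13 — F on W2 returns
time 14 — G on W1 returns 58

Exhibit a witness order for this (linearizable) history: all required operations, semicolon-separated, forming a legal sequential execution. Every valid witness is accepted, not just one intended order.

1. A r() → 0, leaving value 0
2. C w(50), leaving value 50
3. D w(21), leaving value 21
4. E r() → 21, leaving value 21
5. B w(58), leaving value 58
6. G r() → 58, leaving value 58
7. F w(73), leaving value 73

A; C; D; E; B; G; F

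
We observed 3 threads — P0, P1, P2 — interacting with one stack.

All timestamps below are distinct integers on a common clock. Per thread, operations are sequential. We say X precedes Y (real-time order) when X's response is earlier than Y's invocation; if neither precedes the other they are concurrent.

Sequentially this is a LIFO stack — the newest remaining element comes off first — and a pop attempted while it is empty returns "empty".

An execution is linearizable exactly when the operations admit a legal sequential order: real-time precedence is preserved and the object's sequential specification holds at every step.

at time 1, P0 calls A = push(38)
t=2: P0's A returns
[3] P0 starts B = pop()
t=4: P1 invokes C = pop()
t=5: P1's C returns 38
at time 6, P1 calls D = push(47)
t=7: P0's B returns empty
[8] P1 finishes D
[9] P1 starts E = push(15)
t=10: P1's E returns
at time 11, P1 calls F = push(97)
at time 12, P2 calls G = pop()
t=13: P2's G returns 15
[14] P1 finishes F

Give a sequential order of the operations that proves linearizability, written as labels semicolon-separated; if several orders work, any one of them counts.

step 1: A push(38) — stack <38>
step 2: C pop() → 38 — stack <>
step 3: B pop() → empty — stack <>
step 4: D push(47) — stack <47>
step 5: E push(15) — stack <47,15>
step 6: G pop() → 15 — stack <47>
step 7: F push(97) — stack <47,97>

A; C; B; D; E; G; F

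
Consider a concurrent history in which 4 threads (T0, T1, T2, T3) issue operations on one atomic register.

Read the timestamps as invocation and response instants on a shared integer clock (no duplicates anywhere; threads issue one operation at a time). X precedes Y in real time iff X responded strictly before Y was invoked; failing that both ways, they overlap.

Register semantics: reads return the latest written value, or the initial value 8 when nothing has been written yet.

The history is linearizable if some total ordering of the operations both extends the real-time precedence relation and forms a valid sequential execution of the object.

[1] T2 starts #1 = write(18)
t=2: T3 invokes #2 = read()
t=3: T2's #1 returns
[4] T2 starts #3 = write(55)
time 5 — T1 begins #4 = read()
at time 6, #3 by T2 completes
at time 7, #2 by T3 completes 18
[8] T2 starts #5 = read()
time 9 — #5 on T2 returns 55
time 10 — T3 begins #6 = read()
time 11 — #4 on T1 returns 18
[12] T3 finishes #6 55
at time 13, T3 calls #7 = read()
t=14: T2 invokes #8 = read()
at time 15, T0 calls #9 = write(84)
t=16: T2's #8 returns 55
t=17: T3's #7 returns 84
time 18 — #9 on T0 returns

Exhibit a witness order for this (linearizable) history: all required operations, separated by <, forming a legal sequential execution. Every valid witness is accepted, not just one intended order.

#1 < #2 < #4 < #3 < #5 < #6 < #8 < #9 < #7

step 1: #1 write(18) — value 18
step 2: #2 read() → 18 — value 18
step 3: #4 read() → 18 — value 18
step 4: #3 write(55) — value 55
step 5: #5 read() → 55 — value 55
step 6: #6 read() → 55 — value 55
step 7: #8 read() → 55 — value 55
step 8: #9 write(84) — value 84
step 9: #7 read() → 84 — value 84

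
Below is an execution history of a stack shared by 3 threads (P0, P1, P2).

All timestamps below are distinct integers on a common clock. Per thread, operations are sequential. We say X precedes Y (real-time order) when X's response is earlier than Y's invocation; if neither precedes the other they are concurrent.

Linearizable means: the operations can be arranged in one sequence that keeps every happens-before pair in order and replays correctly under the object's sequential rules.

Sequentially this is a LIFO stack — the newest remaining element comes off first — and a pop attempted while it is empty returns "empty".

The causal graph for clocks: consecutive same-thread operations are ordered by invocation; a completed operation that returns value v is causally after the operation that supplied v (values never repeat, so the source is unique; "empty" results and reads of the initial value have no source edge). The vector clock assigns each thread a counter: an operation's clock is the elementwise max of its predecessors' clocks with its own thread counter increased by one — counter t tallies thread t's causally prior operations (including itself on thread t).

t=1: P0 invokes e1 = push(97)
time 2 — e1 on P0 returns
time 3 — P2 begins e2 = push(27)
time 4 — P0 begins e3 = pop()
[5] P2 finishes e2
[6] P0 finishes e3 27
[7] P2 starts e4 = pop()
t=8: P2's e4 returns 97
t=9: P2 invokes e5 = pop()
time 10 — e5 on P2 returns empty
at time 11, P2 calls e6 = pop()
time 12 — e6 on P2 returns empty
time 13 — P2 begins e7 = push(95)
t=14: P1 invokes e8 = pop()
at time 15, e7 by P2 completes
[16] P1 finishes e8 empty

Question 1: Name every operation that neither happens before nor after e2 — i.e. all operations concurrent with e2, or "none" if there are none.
e3

e2 spans [3,5]: anything still running between times 3 and 5 counts as concurrent
e1 [1,2]: before
e3 [4,6]: concurrent
e4 [7,8]: after
e5 [9,10]: after
e6 [11,12]: after
e7 [13,15]: after
e8 [14,16]: after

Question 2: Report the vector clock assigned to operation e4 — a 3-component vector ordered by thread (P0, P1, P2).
(1, 0, 2)

invoked at 3, e2 has no predecessors; its own P2 bump gives (0, 0, 1)
invoked at 14, e8 has no predecessors; its own P1 bump gives (0, 1, 0)
invoked at 1, e1 has no predecessors; its own P0 bump gives (1, 0, 0)
from VC(e1)=(1, 0, 0), VC(e2)=(0, 0, 1), e4 (invoked 7) maxes components and bumps P2 → (1, 0, 2)
from VC(e1)=(1, 0, 0), VC(e2)=(0, 0, 1), e3 (invoked 4) maxes components and bumps P0 → (2, 0, 1)
from VC(e4)=(1, 0, 2), e5 (invoked 9) maxes components and bumps P2 → (1, 0, 3)
from VC(e5)=(1, 0, 3), e6 (invoked 11) maxes components and bumps P2 → (1, 0, 4)
from VC(e6)=(1, 0, 4), e7 (invoked 13) maxes components and bumps P2 → (1, 0, 5)
target: VC(e4) = (1, 0, 2)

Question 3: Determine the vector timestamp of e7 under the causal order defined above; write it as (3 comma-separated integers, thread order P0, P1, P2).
(1, 0, 5)

no predecessors for e2 (invoked 3): P2 increments from zero → (0, 0, 1)
no predecessors for e8 (invoked 14): P1 increments from zero → (0, 1, 0)
no predecessors for e1 (invoked 1): P0 increments from zero → (1, 0, 0)
merge at e4 (invoked 7): VC(e1)=(1, 0, 0), VC(e2)=(0, 0, 1), own-thread bump on P2 → (1, 0, 2)
merge at e3 (invoked 4): VC(e1)=(1, 0, 0), VC(e2)=(0, 0, 1), own-thread bump on P0 → (2, 0, 1)
merge at e5 (invoked 9): VC(e4)=(1, 0, 2), own-thread bump on P2 → (1, 0, 3)
merge at e6 (invoked 11): VC(e5)=(1, 0, 3), own-thread bump on P2 → (1, 0, 4)
merge at e7 (invoked 13): VC(e6)=(1, 0, 4), own-thread bump on P2 → (1, 0, 5)
target: VC(e7) = (1, 0, 5)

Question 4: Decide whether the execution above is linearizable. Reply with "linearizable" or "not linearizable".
linearizable

witness order: e1, e2, e3, e4, e5, e6, e8, e7
after step 1 (e1 push(97)): stack <97>
after step 2 (e2 push(27)): stack <97,27>
after step 3 (e3 pop() → 27): stack <97>
after step 4 (e4 pop() → 97): stack <>
after step 5 (e5 pop() → empty): stack <>
after step 6 (e6 pop() → empty): stack <>
after step 7 (e8 pop() → empty): stack <>
after step 8 (e7 push(95)): stack <95>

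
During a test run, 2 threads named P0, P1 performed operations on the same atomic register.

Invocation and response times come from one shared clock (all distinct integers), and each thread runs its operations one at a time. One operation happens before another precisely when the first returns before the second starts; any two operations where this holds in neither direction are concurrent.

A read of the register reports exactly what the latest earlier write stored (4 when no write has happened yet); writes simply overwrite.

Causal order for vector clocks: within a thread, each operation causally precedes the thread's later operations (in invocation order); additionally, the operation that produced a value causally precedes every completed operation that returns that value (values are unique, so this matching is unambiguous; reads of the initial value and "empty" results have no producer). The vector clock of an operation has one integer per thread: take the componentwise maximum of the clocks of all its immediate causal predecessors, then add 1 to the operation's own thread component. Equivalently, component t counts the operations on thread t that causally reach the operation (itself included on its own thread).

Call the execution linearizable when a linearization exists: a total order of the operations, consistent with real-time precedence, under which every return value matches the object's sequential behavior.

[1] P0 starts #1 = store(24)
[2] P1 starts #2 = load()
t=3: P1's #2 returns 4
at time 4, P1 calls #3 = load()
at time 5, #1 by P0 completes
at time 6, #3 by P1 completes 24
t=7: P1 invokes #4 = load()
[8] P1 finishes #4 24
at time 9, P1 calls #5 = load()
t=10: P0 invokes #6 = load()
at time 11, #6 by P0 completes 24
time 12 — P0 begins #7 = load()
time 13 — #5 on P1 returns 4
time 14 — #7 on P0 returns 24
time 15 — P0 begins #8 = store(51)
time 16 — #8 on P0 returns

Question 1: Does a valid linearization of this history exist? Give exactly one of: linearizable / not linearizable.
not linearizable

cut after 12 events: linearizable; cut after 13 events (#5 responds, time 13): not linearizable
the 6 completed operations admit 6 real-time orders; each fails the atomic register replay
no completion choice of the 1 pending operation (#7) rescues it — every subset was tried
e.g. #1, #2, #3, #4, #5, #6 (pending dropped): illegal at step 2, since #2 load() → 4 cannot apply there
e.g. #1, #2, #3, #4, #6, #5 (pending dropped): illegal at step 2, since #2 load() → 4 cannot apply there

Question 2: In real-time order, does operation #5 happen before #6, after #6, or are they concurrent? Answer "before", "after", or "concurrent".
concurrent

#5 spans [9,13], #6 spans [10,11]
the intervals overlap in both directions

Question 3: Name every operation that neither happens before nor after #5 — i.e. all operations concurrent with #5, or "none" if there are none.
#6, #7

#5 spans [9,13]: anything still running between times 9 and 13 counts as concurrent
#1 [1,5]: before
#2 [2,3]: before
#3 [4,6]: before
#4 [7,8]: before
#6 [10,11]: concurrent
#7 [12,14]: concurrent
#8 [15,16]: after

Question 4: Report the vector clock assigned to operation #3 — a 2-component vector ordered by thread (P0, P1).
(1, 2)

#2 (invocation 2): nothing precedes it; P1's component alone gives (0, 1)
#1 (invocation 1): nothing precedes it; P0's component alone gives (1, 0)
#6 (invocation 10): componentwise max over VC(#1)=(1, 0), +1 at P0, giving (2, 0)
#3 (invocation 4): componentwise max over VC(#1)=(1, 0), VC(#2)=(0, 1), +1 at P1, giving (1, 2)
#7 (invocation 12): componentwise max over VC(#1)=(1, 0), VC(#6)=(2, 0), +1 at P0, giving (3, 0)
#4 (invocation 7): componentwise max over VC(#1)=(1, 0), VC(#3)=(1, 2), +1 at P1, giving (1, 3)
#8 (invocation 15): componentwise max over VC(#7)=(3, 0), +1 at P0, giving (4, 0)
#5 (invocation 9): componentwise max over VC(#4)=(1, 3), +1 at P1, giving (1, 4)
target: VC(#3) = (1, 2)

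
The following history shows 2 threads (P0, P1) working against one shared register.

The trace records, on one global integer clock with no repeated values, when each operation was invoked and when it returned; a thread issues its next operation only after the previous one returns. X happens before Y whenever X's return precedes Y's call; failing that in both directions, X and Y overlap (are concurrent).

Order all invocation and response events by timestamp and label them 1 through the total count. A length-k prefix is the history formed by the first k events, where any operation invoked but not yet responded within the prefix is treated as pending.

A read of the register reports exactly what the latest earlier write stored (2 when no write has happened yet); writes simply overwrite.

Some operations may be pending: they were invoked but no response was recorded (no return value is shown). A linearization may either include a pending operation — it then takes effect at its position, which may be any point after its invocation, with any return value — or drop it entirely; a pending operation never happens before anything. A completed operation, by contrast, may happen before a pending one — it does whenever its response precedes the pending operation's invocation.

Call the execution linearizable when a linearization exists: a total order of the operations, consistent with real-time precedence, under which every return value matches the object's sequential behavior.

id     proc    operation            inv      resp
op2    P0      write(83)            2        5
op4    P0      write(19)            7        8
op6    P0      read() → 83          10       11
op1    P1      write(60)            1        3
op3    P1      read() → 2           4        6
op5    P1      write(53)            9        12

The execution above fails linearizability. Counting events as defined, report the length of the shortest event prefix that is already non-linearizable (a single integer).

6

events 1..5 are linearizable; a witness order is op1, op2:
1. op1 write(60), leaving value 60
2. op2 write(83), leaving value 83
at event 6 (op3's time-6 response) nothing linearizes any more
e.g. op1, op2, op3: illegal at step 3, since op3 read() → 2 cannot apply there
e.g. op1, op3, op2: illegal at step 2, since op3 read() → 2 cannot apply there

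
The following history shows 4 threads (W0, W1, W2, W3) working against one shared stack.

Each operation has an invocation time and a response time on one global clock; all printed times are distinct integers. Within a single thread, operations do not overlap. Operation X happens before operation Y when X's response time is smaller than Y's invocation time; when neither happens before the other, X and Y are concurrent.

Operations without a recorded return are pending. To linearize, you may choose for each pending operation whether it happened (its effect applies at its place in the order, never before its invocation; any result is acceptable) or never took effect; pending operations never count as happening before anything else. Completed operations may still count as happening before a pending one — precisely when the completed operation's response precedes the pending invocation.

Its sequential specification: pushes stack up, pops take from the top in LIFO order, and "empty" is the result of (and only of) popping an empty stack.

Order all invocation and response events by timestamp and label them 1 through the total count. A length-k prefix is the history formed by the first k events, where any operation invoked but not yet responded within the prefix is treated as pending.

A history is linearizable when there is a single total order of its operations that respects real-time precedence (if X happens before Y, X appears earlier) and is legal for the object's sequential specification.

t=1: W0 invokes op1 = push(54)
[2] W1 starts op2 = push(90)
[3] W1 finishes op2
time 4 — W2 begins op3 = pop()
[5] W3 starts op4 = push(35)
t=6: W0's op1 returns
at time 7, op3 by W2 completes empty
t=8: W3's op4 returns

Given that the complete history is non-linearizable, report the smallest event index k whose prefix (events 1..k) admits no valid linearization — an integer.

7

events 1..6 are linearizable, e.g. via op1, op2:
step 1: op1 push(54) — stack <54>
step 2: op2 push(90) — stack <54,90>
include event 7 — op3 responding at 7 — and every candidate order breaks
including or dropping the 1 pending operation (op4) in any combination fails
for example op1, op2, op3 (pending dropped) fails at step 3: op3 pop() → empty is not legal there
for example op2, op1, op3 (pending dropped) fails at step 3: op3 pop() → empty is not legal there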